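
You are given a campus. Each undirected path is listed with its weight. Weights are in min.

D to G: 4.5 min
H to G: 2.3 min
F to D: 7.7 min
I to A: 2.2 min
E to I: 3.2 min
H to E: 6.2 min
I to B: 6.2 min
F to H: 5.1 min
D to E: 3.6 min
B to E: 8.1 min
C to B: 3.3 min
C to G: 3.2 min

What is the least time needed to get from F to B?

Running Dijkstra from F:
F: 0
H: 5.1  (via F)
G: 7.4  (via H)
D: 7.7  (via F)
C: 10.6  (via G)
E: 11.3  (via H)
B: 13.9  (via C)
Shortest route: F–H–G–C–B = 13.9 min.

13.9 min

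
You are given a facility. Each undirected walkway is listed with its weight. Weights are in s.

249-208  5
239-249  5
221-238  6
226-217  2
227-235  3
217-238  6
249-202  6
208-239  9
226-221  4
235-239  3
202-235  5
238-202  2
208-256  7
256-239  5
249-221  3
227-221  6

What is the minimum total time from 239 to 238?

10 s

Running Dijkstra from 239:
239: 0
235: 3  (via 239)
249: 5  (via 239)
256: 5  (via 239)
227: 6  (via 235)
221: 8  (via 249)
202: 8  (via 235)
208: 9  (via 239)
238: 10  (via 202)
Shortest route: 239–235–202–238 = 10 s.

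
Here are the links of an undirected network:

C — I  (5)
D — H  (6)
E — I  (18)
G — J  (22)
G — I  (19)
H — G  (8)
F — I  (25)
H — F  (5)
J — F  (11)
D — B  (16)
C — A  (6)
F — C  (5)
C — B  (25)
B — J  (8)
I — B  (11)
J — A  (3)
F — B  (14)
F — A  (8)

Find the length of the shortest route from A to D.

Running Dijkstra from A:
A: 0
J: 3  (via A)
C: 6  (via A)
F: 8  (via A)
B: 11  (via J)
I: 11  (via C)
H: 13  (via F)
D: 19  (via H)
Shortest route: A–F–H–D = 19.

19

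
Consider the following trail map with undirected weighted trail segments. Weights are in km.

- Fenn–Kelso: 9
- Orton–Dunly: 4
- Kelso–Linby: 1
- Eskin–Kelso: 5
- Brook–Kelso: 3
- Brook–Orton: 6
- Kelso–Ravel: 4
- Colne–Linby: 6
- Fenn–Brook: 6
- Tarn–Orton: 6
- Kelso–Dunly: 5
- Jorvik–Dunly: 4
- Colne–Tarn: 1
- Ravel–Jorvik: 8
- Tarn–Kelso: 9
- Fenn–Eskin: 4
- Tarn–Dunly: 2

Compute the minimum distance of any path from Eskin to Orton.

14 km

Running Dijkstra from Eskin:
Eskin: 0
Fenn: 4  (via Eskin)
Kelso: 5  (via Eskin)
Linby: 6  (via Kelso)
Brook: 8  (via Kelso)
Ravel: 9  (via Kelso)
Dunly: 10  (via Kelso)
Tarn: 12  (via Dunly)
Colne: 12  (via Linby)
Jorvik: 14  (via Dunly)
Orton: 14  (via Brook)
Shortest route: Eskin → Kelso → Brook → Orton = 14 km.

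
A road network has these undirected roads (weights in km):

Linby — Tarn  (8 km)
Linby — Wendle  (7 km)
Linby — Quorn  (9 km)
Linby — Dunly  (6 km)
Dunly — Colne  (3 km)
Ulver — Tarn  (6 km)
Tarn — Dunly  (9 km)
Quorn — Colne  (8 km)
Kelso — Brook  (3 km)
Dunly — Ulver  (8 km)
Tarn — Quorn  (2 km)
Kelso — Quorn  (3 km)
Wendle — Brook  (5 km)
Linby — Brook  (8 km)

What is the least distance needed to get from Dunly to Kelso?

14 km

Shortest distances from Dunly:
Dunly: 0
Colne: 3  (via Dunly)
Linby: 6  (via Dunly)
Ulver: 8  (via Dunly)
Tarn: 9  (via Dunly)
Quorn: 11  (via Colne)
Wendle: 13  (via Linby)
Kelso: 14  (via Quorn)
Shortest route: Dunly–Colne–Quorn–Kelso = 14 km.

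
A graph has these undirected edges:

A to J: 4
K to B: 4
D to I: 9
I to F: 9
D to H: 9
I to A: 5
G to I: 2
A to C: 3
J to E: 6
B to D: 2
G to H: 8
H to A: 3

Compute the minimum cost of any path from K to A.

Shortest distances from K:
K: 0
B: 4  (via K)
D: 6  (via B)
H: 15  (via D)
I: 15  (via D)
G: 17  (via I)
A: 18  (via H)
Shortest route: K → B → D → H → A = 18.

18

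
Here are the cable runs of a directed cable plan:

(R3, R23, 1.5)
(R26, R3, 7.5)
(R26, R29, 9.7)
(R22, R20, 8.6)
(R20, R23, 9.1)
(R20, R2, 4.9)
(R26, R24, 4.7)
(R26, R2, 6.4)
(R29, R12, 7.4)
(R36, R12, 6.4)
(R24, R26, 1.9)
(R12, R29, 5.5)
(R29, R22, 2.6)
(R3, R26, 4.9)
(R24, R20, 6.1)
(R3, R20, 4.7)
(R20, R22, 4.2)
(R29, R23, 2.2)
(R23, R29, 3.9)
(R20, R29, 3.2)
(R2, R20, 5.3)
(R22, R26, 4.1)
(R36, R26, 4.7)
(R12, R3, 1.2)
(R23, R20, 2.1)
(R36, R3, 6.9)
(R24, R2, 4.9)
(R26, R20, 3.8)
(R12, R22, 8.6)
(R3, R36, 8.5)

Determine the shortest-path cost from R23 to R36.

Shortest distances from R23:
R23: 0
R20: 2.1  (via R23)
R29: 3.9  (via R23)
R22: 6.3  (via R20)
R2: 7  (via R20)
R26: 10.4  (via R22)
R12: 11.3  (via R29)
R3: 12.5  (via R12)
R24: 15.1  (via R26)
R36: 21  (via R3)
Shortest route: R23–R29–R12–R3–R36 = 21.

21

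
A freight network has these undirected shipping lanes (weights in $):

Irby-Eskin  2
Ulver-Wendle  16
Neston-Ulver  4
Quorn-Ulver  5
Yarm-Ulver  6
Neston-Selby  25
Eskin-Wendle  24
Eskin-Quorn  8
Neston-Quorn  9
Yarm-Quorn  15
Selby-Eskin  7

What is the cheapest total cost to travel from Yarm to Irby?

$21

Compare a few routes:
Yarm–Ulver–Quorn–Eskin–Irby: 6+5+8+2 = 21
Yarm–Quorn–Eskin–Irby: 15+8+2 = 25
Cheapest is Yarm–Ulver–Quorn–Eskin–Irby at $21.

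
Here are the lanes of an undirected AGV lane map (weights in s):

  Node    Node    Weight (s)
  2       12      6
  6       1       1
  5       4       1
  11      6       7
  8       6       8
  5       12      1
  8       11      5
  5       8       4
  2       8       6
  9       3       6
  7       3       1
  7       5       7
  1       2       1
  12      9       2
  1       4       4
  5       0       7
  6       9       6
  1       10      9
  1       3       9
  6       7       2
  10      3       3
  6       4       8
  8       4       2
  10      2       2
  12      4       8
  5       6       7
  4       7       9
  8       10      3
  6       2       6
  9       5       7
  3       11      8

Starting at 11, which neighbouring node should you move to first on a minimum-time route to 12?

Compare a few routes:
11 - 6 - 1 - 4 - 5 - 12: 7+1+4+1+1 = 14
11 - 8 - 5 - 12: 5+4+1 = 10
11 - 8 - 4 - 5 - 12: 5+2+1+1 = 9
The minimum is 9 s via 11 - 8 - 4 - 5 - 12.
So from 11 the first move is to 8.

8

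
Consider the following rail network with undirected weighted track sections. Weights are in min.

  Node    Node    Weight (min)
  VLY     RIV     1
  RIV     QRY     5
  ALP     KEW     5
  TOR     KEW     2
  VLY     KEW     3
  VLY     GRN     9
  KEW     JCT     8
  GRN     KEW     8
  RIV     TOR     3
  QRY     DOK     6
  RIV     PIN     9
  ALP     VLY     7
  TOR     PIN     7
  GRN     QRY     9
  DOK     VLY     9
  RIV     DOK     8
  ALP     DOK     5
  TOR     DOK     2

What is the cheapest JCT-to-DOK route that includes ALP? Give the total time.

18 min

Best JCT to ALP: JCT → KEW → ALP costing 13
Shortest ALP→DOK: ALP → DOK = 5
Total via ALP: 13 + 5 = 18 min.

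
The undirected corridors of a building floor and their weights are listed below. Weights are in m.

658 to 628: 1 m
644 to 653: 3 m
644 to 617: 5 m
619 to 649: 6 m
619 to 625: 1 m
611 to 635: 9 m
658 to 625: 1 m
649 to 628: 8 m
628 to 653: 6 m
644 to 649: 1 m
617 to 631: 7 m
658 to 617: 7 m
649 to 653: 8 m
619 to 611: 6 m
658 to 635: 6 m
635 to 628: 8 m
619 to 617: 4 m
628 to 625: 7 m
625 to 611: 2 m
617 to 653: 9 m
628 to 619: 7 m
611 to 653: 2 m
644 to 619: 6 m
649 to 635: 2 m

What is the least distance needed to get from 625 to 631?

12 m

Compare a few routes:
625 → 619 → 617 → 631: 1+4+7 = 12
625 → 658 → 617 → 631: 1+7+7 = 15
The minimum is 12 m via 625 → 619 → 617 → 631.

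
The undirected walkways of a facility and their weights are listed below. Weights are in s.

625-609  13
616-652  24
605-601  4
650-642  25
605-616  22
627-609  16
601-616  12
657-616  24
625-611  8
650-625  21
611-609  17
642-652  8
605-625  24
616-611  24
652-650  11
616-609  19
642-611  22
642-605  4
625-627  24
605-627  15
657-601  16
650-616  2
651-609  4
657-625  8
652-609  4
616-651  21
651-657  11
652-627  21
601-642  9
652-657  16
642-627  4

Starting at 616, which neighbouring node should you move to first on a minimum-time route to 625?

Compare a few routes:
616 → 650 → 652 → 609 → 625: 2+11+4+13 = 30
616 → 650 → 625: 2+21 = 23
The minimum is 23 s via 616 → 650 → 625.
So from 616 the first move is to 650.

650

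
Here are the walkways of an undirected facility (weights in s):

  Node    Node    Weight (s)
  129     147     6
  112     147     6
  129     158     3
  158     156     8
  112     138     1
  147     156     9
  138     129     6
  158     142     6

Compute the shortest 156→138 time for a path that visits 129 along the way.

Shortest 156→129: 156 → 158 → 129 = 11
Shortest 129→138: 129 → 138 = 6
Total via 129: 11 + 6 = 17 s.

17 s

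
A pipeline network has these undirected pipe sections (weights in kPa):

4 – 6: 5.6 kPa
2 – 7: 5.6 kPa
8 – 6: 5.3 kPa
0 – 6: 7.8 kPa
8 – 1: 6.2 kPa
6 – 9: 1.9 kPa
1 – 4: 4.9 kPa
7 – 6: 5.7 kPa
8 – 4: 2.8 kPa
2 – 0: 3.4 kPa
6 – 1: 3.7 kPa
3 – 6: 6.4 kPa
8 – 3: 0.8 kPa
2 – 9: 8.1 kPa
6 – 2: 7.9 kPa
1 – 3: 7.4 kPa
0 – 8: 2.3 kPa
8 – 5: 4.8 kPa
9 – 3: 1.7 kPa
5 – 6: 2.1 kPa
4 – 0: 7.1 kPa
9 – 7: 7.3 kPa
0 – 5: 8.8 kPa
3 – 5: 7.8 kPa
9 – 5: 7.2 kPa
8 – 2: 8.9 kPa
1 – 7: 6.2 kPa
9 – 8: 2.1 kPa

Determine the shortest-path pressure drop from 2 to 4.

8.5 kPa

Running Dijkstra from 2:
2: 0
0: 3.4  (via 2)
7: 5.6  (via 2)
8: 5.7  (via 0)
3: 6.5  (via 8)
9: 7.8  (via 8)
6: 7.9  (via 2)
4: 8.5  (via 8)
Shortest route: 2 → 0 → 8 → 4 = 8.5 kPa.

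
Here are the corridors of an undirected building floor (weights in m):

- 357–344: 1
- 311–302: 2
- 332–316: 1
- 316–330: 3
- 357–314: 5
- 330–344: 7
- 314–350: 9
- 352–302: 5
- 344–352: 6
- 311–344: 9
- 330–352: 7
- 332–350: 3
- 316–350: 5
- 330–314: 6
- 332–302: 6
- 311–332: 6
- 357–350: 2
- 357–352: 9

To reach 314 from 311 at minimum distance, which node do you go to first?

Compare a few routes:
311–332–350–357–314: 6+3+2+5 = 16
311–344–357–314: 9+1+5 = 15
Cheapest is 311–344–357–314 at 15 m.
So from 311 the first move is to 344.

344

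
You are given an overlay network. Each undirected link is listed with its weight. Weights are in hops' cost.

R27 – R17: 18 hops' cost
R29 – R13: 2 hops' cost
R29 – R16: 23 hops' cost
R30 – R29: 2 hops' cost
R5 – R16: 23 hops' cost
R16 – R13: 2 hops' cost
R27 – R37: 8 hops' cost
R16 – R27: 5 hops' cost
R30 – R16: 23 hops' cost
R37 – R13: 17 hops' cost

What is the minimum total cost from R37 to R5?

36 hops' cost

Settle nodes by increasing distance from R37:
R37: 0
R27: 8  (via R37)
R16: 13  (via R27)
R13: 15  (via R16)
R29: 17  (via R13)
R30: 19  (via R29)
R17: 26  (via R27)
R5: 36  (via R16)
Shortest route: R37–R27–R16–R5 = 36 hops' cost.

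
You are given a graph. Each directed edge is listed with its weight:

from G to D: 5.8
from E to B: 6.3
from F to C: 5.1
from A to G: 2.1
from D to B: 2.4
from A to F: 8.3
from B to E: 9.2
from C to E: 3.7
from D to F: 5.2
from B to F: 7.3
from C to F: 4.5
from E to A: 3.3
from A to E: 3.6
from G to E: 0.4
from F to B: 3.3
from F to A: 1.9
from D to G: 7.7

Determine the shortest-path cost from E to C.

16.7

Compare a few routes:
E–B–F–C: 6.3+7.3+5.1 = 18.7
E–A–F–C: 3.3+8.3+5.1 = 16.7
The minimum is 16.7 via E–A–F–C.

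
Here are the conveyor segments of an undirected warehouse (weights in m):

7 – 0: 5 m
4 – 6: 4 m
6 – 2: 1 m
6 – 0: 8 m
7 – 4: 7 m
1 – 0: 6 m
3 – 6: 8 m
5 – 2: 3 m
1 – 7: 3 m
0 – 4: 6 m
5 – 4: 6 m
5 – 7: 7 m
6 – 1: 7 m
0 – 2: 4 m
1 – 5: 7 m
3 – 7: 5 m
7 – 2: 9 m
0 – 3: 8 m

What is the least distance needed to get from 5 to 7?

7 m

Running Dijkstra from 5:
5: 0
2: 3  (via 5)
6: 4  (via 2)
4: 6  (via 5)
0: 7  (via 2)
1: 7  (via 5)
7: 7  (via 5)
Shortest route: 5–7 = 7 m.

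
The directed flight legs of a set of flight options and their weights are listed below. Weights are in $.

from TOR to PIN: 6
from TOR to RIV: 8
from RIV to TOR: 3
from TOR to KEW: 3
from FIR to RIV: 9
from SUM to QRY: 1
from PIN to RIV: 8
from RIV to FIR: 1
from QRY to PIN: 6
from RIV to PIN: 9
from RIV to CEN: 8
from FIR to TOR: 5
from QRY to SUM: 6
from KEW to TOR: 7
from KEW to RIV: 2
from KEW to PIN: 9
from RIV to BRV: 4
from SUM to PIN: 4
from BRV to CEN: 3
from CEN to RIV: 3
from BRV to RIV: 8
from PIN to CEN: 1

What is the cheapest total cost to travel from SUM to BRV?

$12

Enumerating some paths:
SUM–PIN–CEN–RIV–BRV: 4+1+3+4 = 12
SUM–QRY–PIN–CEN–RIV–BRV: 1+6+1+3+4 = 15
Cheapest is SUM–PIN–CEN–RIV–BRV at $12.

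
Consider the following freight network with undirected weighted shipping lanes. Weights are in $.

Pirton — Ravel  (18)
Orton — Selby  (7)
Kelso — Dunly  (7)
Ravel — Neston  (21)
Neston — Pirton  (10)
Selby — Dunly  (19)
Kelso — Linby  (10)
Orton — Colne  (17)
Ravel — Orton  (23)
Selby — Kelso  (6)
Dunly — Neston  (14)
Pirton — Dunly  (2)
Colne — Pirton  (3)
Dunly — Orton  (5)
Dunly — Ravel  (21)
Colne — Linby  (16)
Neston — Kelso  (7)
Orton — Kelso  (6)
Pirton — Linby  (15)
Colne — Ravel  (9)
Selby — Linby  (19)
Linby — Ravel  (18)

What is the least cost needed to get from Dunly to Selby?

Shortest distances from Dunly:
Dunly: 0
Pirton: 2  (via Dunly)
Orton: 5  (via Dunly)
Colne: 5  (via Pirton)
Kelso: 7  (via Dunly)
Neston: 12  (via Pirton)
Selby: 12  (via Orton)
Shortest route: Dunly → Orton → Selby = $12.

$12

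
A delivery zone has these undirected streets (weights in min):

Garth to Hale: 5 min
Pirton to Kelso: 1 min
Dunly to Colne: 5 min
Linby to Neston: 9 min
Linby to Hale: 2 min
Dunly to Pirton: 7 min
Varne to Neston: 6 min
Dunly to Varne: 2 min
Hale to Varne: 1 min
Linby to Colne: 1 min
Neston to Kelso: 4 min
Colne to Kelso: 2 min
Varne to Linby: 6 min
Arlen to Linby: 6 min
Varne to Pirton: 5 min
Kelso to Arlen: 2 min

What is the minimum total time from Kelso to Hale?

5 min

Candidate routes:
Kelso → Pirton → Varne → Hale: 1+5+1 = 7
Kelso → Colne → Linby → Hale: 2+1+2 = 5
Kelso → Arlen → Linby → Hale: 2+6+2 = 10
The minimum is 5 min via Kelso → Colne → Linby → Hale.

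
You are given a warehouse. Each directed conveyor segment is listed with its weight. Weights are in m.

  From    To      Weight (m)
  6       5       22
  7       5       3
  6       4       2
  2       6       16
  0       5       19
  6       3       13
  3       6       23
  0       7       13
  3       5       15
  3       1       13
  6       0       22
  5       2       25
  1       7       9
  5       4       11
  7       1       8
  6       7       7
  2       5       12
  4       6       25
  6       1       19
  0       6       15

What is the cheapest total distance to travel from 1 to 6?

48 m

Enumerating some paths:
1 - 7 - 5 - 4 - 6: 9+3+11+25 = 48
1 - 7 - 5 - 2 - 6: 9+3+25+16 = 53
Cheapest is 1 - 7 - 5 - 4 - 6 at 48 m.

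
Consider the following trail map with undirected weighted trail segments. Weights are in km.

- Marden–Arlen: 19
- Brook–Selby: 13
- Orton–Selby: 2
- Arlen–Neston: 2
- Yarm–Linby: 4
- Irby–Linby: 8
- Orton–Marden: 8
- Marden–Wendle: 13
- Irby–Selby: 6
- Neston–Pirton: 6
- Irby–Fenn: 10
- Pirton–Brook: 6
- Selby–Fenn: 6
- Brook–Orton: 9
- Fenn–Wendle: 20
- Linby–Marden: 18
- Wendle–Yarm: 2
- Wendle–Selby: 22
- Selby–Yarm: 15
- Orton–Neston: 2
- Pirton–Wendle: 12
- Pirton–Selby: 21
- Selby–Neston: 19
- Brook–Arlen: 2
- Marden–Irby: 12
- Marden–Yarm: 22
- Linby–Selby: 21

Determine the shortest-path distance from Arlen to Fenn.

12 km

Enumerating some paths:
Arlen–Neston–Orton–Selby–Fenn: 2+2+2+6 = 12
Arlen–Brook–Orton–Selby–Fenn: 2+9+2+6 = 19
Arlen–Brook–Selby–Fenn: 2+13+6 = 21
The minimum is 12 km via Arlen–Neston–Orton–Selby–Fenn.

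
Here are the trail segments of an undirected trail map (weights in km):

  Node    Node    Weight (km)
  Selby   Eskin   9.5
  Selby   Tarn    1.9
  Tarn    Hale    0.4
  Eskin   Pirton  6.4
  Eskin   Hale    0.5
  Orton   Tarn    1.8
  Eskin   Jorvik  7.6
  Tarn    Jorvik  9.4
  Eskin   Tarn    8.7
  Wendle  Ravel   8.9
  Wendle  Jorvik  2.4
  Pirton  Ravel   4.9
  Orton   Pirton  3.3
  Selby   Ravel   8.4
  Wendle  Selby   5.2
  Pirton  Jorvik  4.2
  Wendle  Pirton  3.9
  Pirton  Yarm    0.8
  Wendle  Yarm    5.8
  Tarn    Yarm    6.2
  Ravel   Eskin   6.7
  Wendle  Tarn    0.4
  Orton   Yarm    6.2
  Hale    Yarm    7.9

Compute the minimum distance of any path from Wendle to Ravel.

Settle nodes by increasing distance from Wendle:
Wendle: 0
Tarn: 0.4  (via Wendle)
Hale: 0.8  (via Tarn)
Eskin: 1.3  (via Hale)
Orton: 2.2  (via Tarn)
Selby: 2.3  (via Tarn)
Jorvik: 2.4  (via Wendle)
Pirton: 3.9  (via Wendle)
Yarm: 4.7  (via Pirton)
Ravel: 8  (via Eskin)
Shortest route: Wendle–Tarn–Hale–Eskin–Ravel = 8 km.

8 km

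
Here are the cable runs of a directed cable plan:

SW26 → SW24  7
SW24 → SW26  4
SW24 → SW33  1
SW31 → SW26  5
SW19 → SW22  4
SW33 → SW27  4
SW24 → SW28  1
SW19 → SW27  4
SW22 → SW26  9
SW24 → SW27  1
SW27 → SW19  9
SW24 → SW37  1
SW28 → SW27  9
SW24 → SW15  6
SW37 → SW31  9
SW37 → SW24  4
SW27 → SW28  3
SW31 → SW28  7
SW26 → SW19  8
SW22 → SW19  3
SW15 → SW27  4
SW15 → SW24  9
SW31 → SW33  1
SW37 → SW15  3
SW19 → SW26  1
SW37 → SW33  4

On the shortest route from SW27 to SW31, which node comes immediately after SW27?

Enumerating some paths:
SW27–SW19–SW22–SW26–SW24–SW37–SW31: 9+4+9+7+1+9 = 39
SW27–SW19–SW26–SW24–SW37–SW31: 9+1+7+1+9 = 27
Cheapest is SW27–SW19–SW26–SW24–SW37–SW31 at 27.
So from SW27 the first move is to SW19.

SW19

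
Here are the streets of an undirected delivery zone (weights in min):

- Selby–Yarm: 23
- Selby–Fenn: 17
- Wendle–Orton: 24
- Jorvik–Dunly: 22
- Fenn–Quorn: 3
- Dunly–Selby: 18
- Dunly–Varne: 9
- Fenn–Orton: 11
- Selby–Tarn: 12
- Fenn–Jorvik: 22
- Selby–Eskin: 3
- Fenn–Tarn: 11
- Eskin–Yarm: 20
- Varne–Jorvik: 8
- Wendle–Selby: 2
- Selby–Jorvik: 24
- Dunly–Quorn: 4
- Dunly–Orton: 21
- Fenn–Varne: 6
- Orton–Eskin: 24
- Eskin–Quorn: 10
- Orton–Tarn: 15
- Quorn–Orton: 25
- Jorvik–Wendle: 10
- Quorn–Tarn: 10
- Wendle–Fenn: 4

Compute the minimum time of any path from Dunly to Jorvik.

Enumerating some paths:
Dunly–Quorn–Fenn–Wendle–Jorvik: 4+3+4+10 = 21
Dunly–Jorvik: 22 = 22
Dunly–Varne–Jorvik: 9+8 = 17
Dunly–Quorn–Fenn–Varne–Jorvik: 4+3+6+8 = 21
Cheapest is Dunly–Varne–Jorvik at 17 min.

17 min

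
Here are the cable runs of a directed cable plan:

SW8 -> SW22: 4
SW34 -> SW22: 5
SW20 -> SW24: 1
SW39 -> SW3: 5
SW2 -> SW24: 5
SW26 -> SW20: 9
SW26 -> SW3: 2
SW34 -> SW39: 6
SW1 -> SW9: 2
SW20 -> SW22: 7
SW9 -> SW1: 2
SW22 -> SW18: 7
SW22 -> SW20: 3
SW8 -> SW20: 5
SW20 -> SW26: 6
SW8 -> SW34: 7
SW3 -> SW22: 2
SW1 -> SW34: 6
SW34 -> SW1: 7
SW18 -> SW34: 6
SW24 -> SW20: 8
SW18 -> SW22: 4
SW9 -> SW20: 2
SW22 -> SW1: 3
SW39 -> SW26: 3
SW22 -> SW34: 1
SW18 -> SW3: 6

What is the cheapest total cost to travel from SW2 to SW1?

Candidate routes:
SW2 - SW24 - SW20 - SW26 - SW3 - SW22 - SW1: 5+8+6+2+2+3 = 26
SW2 - SW24 - SW20 - SW22 - SW34 - SW1: 5+8+7+1+7 = 28
SW2 - SW24 - SW20 - SW22 - SW1: 5+8+7+3 = 23
The minimum is 23 via SW2 - SW24 - SW20 - SW22 - SW1.

23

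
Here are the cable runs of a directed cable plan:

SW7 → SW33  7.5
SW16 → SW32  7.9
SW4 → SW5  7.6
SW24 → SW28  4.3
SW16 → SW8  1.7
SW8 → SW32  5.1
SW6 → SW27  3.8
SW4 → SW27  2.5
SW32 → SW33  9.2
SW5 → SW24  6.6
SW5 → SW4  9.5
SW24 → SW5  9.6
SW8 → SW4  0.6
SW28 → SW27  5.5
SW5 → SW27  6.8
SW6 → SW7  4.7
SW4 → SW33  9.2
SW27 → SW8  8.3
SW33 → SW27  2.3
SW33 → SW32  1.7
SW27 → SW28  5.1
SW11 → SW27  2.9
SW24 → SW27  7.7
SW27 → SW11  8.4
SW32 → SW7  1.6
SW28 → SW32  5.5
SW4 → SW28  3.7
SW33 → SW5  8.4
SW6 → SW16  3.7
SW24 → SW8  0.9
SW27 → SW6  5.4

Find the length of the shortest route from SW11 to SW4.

Enumerating some paths:
SW11 - SW27 - SW6 - SW16 - SW8 - SW4: 2.9+5.4+3.7+1.7+0.6 = 14.3
SW11 - SW27 - SW8 - SW4: 2.9+8.3+0.6 = 11.8
The minimum is 11.8 via SW11 - SW27 - SW8 - SW4.

11.8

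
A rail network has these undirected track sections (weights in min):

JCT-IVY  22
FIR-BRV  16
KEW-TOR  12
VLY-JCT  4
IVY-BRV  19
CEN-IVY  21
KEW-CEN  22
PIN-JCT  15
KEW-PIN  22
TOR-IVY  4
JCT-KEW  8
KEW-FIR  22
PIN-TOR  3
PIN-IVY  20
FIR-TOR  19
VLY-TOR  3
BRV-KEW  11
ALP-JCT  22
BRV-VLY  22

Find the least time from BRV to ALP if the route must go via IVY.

Best BRV to IVY: BRV → IVY costing 19
Best IVY to ALP: IVY → TOR → VLY → JCT → ALP costing 33
Total via IVY: 19 + 33 = 52 min.

52 min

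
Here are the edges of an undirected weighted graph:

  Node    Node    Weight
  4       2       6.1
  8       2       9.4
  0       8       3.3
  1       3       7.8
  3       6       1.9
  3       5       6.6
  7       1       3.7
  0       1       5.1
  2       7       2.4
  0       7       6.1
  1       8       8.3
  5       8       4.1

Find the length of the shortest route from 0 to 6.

Enumerating some paths:
0 → 1 → 3 → 6: 5.1+7.8+1.9 = 14.8
0 → 7 → 1 → 3 → 6: 6.1+3.7+7.8+1.9 = 19.5
0 → 8 → 1 → 3 → 6: 3.3+8.3+7.8+1.9 = 21.3
0 → 8 → 5 → 3 → 6: 3.3+4.1+6.6+1.9 = 15.9
The minimum is 14.8 via 0 → 1 → 3 → 6.

14.8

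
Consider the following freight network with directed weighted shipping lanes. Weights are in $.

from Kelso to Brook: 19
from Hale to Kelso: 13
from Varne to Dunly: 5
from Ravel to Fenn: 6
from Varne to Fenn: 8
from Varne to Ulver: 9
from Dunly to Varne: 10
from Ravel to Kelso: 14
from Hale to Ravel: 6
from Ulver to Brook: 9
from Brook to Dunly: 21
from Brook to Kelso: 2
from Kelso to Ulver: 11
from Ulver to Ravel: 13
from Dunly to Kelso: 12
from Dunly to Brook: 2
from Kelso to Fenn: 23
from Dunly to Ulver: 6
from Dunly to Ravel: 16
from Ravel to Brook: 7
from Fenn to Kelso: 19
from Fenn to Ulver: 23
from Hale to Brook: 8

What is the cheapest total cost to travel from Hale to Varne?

$39

Running Dijkstra from Hale:
Hale: 0
Ravel: 6  (via Hale)
Brook: 8  (via Hale)
Kelso: 10  (via Brook)
Fenn: 12  (via Ravel)
Ulver: 21  (via Kelso)
Dunly: 29  (via Brook)
Varne: 39  (via Dunly)
Shortest route: Hale → Brook → Dunly → Varne = $39.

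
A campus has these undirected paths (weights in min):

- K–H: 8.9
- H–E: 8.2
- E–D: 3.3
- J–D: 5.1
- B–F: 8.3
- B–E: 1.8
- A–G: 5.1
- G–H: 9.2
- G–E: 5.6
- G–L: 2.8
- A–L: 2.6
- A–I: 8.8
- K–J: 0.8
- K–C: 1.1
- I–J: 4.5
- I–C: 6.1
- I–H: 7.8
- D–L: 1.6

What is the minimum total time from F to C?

20.4 min

Candidate routes:
F - B - E - D - J - K - C: 8.3+1.8+3.3+5.1+0.8+1.1 = 20.4
F - B - E - G - L - D - J - K - C: 8.3+1.8+5.6+2.8+1.6+5.1+0.8+1.1 = 27.1
The minimum is 20.4 min via F - B - E - D - J - K - C.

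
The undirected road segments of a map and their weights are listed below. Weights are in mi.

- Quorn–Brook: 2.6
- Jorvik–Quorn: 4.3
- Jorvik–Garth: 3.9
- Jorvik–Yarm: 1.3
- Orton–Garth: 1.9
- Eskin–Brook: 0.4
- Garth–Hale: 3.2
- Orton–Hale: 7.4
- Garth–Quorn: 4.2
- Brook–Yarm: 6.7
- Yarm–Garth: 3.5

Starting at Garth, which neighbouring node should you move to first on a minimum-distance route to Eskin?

Quorn

Enumerating some paths:
Garth–Yarm–Brook–Eskin: 3.5+6.7+0.4 = 10.6
Garth–Quorn–Brook–Eskin: 4.2+2.6+0.4 = 7.2
The minimum is 7.2 mi via Garth–Quorn–Brook–Eskin.
So from Garth the first move is to Quorn.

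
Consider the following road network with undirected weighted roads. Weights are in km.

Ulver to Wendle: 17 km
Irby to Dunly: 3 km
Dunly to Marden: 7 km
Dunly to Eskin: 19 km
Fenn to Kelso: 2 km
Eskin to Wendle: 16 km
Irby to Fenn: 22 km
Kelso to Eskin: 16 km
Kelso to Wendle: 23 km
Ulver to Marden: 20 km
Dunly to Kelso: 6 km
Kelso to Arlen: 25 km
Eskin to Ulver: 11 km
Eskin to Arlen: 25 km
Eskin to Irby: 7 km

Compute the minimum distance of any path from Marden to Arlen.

Compare a few routes:
Marden - Dunly - Kelso - Arlen: 7+6+25 = 38
Marden - Dunly - Irby - Eskin - Arlen: 7+3+7+25 = 42
Cheapest is Marden - Dunly - Kelso - Arlen at 38 km.

38 km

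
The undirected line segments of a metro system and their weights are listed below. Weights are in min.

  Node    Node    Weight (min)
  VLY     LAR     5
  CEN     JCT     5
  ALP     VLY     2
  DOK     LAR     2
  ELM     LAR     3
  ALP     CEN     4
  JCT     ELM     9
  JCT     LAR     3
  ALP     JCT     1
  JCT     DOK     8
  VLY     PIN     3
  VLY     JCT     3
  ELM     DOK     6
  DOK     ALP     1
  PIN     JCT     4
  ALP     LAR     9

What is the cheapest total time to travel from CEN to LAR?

Settle nodes by increasing distance from CEN:
CEN: 0
ALP: 4  (via CEN)
DOK: 5  (via ALP)
JCT: 5  (via CEN)
VLY: 6  (via ALP)
LAR: 7  (via DOK)
Shortest route: CEN → ALP → DOK → LAR = 7 min.

7 min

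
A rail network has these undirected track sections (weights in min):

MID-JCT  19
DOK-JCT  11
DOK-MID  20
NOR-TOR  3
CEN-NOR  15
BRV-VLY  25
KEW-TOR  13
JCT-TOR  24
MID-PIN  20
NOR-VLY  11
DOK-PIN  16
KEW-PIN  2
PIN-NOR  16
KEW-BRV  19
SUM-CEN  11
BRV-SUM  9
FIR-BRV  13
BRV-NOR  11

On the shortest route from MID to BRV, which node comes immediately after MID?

Enumerating some paths:
MID → PIN → KEW → TOR → NOR → BRV: 20+2+13+3+11 = 49
MID → PIN → NOR → BRV: 20+16+11 = 47
MID → PIN → KEW → BRV: 20+2+19 = 41
The minimum is 41 min via MID → PIN → KEW → BRV.
So from MID the first move is to PIN.

PIN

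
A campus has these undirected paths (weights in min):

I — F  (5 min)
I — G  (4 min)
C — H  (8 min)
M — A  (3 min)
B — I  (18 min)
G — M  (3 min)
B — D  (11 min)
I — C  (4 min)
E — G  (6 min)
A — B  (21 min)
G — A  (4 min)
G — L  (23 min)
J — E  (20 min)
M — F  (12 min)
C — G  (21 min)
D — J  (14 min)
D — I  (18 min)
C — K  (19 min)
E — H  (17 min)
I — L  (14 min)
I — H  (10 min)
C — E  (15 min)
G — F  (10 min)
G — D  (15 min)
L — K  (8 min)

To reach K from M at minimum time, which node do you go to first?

G

Enumerating some paths:
M → A → G → I → L → K: 3+4+4+14+8 = 33
M → G → I → C → K: 3+4+4+19 = 30
M → G → I → L → K: 3+4+14+8 = 29
Cheapest is M → G → I → L → K at 29 min.
So from M the first move is to G.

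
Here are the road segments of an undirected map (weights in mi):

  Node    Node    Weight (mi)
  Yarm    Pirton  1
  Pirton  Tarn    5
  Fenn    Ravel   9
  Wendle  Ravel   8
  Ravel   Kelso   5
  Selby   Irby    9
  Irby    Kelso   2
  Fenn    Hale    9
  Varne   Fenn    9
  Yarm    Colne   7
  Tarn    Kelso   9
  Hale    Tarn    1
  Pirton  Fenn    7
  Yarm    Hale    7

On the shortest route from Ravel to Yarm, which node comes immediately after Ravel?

Enumerating some paths:
Ravel → Fenn → Pirton → Yarm: 9+7+1 = 17
Ravel → Kelso → Tarn → Pirton → Yarm: 5+9+5+1 = 20
The minimum is 17 mi via Ravel → Fenn → Pirton → Yarm.
So from Ravel the first move is to Fenn.

Fenn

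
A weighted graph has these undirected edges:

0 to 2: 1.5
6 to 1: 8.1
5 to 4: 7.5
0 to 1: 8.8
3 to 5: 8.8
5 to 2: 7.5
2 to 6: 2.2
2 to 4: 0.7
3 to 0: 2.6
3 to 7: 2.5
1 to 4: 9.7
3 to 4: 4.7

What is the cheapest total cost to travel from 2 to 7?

Compare a few routes:
2–4–3–7: 0.7+4.7+2.5 = 7.9
2–0–3–7: 1.5+2.6+2.5 = 6.6
Cheapest is 2–0–3–7 at 6.6.

6.6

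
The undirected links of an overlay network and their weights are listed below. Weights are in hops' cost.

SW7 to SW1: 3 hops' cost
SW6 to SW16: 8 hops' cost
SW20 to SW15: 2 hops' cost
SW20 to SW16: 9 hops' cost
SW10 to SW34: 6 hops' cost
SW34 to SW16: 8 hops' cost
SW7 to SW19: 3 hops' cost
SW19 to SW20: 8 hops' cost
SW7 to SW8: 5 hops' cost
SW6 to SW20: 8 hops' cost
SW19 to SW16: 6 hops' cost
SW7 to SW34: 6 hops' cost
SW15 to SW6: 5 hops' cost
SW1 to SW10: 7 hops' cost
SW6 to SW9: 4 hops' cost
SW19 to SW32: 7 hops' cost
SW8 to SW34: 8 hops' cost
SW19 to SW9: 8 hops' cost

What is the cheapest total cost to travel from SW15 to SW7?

Compare a few routes:
SW15 - SW20 - SW16 - SW19 - SW7: 2+9+6+3 = 20
SW15 - SW6 - SW16 - SW19 - SW7: 5+8+6+3 = 22
SW15 - SW6 - SW9 - SW19 - SW7: 5+4+8+3 = 20
SW15 - SW20 - SW19 - SW7: 2+8+3 = 13
Cheapest is SW15 - SW20 - SW19 - SW7 at 13 hops' cost.

13 hops' cost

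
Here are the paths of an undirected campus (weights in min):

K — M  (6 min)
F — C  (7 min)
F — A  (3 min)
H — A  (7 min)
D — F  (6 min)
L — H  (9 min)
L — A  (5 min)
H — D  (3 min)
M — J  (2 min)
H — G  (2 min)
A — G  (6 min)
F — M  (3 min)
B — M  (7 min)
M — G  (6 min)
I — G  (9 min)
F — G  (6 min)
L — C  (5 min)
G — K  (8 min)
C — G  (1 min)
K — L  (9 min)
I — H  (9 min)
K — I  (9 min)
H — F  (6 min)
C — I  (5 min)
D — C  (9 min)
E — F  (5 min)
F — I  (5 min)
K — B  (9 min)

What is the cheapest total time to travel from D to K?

13 min

Compare a few routes:
D–H–G–K: 3+2+8 = 13
D–H–F–M–K: 3+6+3+6 = 18
D–F–M–K: 6+3+6 = 15
D–H–G–M–K: 3+2+6+6 = 17
Cheapest is D–H–G–K at 13 min.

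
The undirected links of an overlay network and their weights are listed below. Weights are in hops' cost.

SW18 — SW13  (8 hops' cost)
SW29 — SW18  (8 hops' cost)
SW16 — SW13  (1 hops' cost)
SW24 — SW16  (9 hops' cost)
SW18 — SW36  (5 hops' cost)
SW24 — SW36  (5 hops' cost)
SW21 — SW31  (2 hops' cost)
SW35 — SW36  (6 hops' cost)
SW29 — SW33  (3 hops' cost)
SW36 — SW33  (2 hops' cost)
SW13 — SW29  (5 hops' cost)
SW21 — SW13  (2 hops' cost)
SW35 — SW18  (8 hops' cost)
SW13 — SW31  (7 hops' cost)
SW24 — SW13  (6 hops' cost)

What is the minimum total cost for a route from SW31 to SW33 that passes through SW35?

28 hops' cost

Shortest SW31→SW35: SW31–SW21–SW13–SW18–SW35 = 20
Best SW35 to SW33: SW35–SW36–SW33 costing 8
Total via SW35: 20 + 8 = 28 hops' cost.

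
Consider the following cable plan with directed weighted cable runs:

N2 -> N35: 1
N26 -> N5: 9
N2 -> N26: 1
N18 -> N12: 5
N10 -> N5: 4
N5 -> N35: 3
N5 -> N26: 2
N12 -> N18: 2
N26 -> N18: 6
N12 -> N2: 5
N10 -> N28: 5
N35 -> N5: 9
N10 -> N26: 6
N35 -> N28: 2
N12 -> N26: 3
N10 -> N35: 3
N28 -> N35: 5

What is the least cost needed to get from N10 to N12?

Shortest distances from N10:
N10: 0
N35: 3  (via N10)
N5: 4  (via N10)
N28: 5  (via N10)
N26: 6  (via N10)
N18: 12  (via N26)
N12: 17  (via N18)
Shortest route: N10 → N26 → N18 → N12 = 17.

17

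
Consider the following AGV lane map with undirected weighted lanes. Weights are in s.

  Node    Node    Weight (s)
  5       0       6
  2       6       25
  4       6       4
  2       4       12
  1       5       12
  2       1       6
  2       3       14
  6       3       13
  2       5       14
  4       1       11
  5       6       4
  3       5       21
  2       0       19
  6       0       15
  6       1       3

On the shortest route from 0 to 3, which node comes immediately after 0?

5

Compare a few routes:
0–5–3: 6+21 = 27
0–5–6–3: 6+4+13 = 23
Cheapest is 0–5–6–3 at 23 s.
So from 0 the first move is to 5.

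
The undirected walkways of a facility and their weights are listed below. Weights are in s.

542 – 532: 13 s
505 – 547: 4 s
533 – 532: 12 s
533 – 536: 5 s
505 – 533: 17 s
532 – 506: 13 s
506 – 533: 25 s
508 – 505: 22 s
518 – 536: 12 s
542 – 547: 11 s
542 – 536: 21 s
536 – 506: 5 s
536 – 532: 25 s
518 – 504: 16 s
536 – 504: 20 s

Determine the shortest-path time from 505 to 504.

Compare a few routes:
505 → 533 → 536 → 518 → 504: 17+5+12+16 = 50
505 → 533 → 536 → 504: 17+5+20 = 42
505 → 547 → 542 → 536 → 504: 4+11+21+20 = 56
Cheapest is 505 → 533 → 536 → 504 at 42 s.

42 s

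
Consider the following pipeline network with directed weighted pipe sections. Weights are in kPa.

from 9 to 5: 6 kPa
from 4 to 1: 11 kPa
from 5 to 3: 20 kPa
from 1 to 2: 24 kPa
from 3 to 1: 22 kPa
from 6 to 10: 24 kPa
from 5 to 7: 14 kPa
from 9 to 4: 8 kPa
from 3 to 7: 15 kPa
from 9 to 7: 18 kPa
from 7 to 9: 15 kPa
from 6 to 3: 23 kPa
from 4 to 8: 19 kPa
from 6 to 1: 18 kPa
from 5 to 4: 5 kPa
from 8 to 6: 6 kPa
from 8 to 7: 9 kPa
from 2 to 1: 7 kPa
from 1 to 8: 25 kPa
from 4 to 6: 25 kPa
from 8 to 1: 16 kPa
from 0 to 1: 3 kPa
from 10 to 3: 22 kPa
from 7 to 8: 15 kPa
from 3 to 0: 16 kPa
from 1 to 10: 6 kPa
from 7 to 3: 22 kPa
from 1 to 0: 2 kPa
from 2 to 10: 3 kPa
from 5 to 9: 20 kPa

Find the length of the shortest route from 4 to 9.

Running Dijkstra from 4:
4: 0
1: 11  (via 4)
0: 13  (via 1)
10: 17  (via 1)
8: 19  (via 4)
6: 25  (via 4)
7: 28  (via 8)
2: 35  (via 1)
3: 39  (via 10)
9: 43  (via 7)
Shortest route: 4–8–7–9 = 43 kPa.

43 kPa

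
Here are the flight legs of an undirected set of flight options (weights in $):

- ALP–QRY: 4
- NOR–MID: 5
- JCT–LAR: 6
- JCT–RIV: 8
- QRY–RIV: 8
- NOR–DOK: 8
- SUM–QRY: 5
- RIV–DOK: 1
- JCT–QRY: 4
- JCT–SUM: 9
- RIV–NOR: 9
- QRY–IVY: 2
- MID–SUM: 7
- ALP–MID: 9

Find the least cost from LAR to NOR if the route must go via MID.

Shortest LAR→MID: LAR–JCT–SUM–MID = 22
Shortest MID→NOR: MID–NOR = 5
Total via MID: 22 + 5 = $27.

$27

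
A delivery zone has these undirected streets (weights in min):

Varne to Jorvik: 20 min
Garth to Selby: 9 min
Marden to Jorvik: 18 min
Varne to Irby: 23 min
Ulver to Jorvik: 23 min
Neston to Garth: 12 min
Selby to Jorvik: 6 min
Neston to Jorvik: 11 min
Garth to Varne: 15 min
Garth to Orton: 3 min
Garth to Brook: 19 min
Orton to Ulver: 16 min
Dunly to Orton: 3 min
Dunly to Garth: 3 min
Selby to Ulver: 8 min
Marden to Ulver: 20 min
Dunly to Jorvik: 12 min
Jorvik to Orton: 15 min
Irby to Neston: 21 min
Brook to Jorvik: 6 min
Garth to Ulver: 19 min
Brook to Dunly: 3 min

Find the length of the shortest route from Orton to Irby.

36 min

Running Dijkstra from Orton:
Orton: 0
Garth: 3  (via Orton)
Dunly: 3  (via Orton)
Brook: 6  (via Dunly)
Jorvik: 12  (via Brook)
Selby: 12  (via Garth)
Neston: 15  (via Garth)
Ulver: 16  (via Orton)
Varne: 18  (via Garth)
Marden: 30  (via Jorvik)
Irby: 36  (via Neston)
Shortest route: Orton → Garth → Neston → Irby = 36 min.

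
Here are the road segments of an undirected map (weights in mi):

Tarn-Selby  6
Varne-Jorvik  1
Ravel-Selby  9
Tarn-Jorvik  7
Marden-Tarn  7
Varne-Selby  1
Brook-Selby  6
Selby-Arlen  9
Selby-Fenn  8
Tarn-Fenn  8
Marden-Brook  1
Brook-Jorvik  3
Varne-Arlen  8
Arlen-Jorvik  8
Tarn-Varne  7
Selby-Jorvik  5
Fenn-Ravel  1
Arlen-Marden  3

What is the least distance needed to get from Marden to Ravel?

15 mi

Shortest distances from Marden:
Marden: 0
Brook: 1  (via Marden)
Arlen: 3  (via Marden)
Jorvik: 4  (via Brook)
Varne: 5  (via Jorvik)
Selby: 6  (via Varne)
Tarn: 7  (via Marden)
Fenn: 14  (via Selby)
Ravel: 15  (via Selby)
Shortest route: Marden–Brook–Jorvik–Varne–Selby–Ravel = 15 mi.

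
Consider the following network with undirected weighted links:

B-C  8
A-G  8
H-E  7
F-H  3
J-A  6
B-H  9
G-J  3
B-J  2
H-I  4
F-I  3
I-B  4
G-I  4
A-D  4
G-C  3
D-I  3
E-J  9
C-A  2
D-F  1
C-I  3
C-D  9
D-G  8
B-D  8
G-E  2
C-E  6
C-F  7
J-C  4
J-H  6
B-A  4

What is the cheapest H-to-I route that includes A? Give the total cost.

13

Best H to A: H–F–D–A costing 8
Best A to I: A–C–I costing 5
Total via A: 8 + 5 = 13.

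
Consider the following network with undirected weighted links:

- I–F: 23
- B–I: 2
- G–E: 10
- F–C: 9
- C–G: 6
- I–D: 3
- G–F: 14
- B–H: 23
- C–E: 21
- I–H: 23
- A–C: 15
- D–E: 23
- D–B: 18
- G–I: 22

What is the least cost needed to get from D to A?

Running Dijkstra from D:
D: 0
I: 3  (via D)
B: 5  (via I)
E: 23  (via D)
G: 25  (via I)
F: 26  (via I)
H: 26  (via I)
C: 31  (via G)
A: 46  (via C)
Shortest route: D–I–G–C–A = 46.

46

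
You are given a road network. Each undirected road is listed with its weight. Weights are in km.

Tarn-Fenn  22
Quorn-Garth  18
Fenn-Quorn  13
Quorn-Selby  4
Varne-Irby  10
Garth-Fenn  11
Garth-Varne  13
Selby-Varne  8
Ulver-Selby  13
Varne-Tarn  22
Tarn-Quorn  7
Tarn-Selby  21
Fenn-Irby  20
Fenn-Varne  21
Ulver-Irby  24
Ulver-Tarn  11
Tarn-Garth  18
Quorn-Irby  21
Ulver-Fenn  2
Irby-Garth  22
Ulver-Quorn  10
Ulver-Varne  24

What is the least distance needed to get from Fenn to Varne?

21 km

Candidate routes:
Fenn–Ulver–Quorn–Selby–Varne: 2+10+4+8 = 24
Fenn–Ulver–Selby–Varne: 2+13+8 = 23
Fenn–Garth–Varne: 11+13 = 24
Fenn–Varne: 21 = 21
Cheapest is Fenn–Varne at 21 km.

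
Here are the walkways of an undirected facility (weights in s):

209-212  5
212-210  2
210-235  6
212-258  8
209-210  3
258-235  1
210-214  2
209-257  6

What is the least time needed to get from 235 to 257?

15 s

Compare a few routes:
235–258–212–210–209–257: 1+8+2+3+6 = 20
235–210–212–209–257: 6+2+5+6 = 19
235–210–209–257: 6+3+6 = 15
235–258–212–209–257: 1+8+5+6 = 20
The minimum is 15 s via 235–210–209–257.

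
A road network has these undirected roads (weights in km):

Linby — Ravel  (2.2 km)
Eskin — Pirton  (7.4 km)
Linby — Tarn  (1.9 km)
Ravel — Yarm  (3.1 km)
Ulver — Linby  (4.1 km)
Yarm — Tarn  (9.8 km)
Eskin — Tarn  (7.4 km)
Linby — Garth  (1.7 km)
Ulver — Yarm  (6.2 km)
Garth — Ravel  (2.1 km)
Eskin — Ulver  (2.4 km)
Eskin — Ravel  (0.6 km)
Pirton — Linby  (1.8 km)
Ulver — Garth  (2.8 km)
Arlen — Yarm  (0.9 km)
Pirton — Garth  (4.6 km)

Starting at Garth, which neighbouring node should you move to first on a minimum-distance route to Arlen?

Enumerating some paths:
Garth - Ravel - Yarm - Arlen: 2.1+3.1+0.9 = 6.1
Garth - Linby - Ravel - Yarm - Arlen: 1.7+2.2+3.1+0.9 = 7.9
Garth - Ulver - Eskin - Ravel - Yarm - Arlen: 2.8+2.4+0.6+3.1+0.9 = 9.8
The minimum is 6.1 km via Garth - Ravel - Yarm - Arlen.
So from Garth the first move is to Ravel.

Ravel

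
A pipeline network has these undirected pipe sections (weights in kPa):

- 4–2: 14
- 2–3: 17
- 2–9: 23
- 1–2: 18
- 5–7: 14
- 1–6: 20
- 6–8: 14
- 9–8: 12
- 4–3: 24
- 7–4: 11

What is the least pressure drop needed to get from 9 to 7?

Enumerating some paths:
9–2–4–7: 23+14+11 = 48
9–8–6–1–2–4–7: 12+14+20+18+14+11 = 89
9–8–6–1–2–3–4–7: 12+14+20+18+17+24+11 = 116
9–2–3–4–7: 23+17+24+11 = 75
Cheapest is 9–2–4–7 at 48 kPa.

48 kPa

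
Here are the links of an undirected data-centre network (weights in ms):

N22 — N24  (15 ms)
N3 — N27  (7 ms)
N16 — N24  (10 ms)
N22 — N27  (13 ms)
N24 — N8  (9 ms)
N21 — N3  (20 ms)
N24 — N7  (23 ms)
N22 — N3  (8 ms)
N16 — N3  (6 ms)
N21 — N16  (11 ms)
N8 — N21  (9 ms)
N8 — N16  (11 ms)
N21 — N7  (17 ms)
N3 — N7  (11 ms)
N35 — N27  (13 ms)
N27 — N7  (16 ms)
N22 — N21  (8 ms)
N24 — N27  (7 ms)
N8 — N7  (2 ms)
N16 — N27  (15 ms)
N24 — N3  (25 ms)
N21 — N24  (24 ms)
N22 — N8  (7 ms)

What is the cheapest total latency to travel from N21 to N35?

Compare a few routes:
N21 - N22 - N27 - N35: 8+13+13 = 34
N21 - N22 - N3 - N27 - N35: 8+8+7+13 = 36
Cheapest is N21 - N22 - N27 - N35 at 34 ms.

34 ms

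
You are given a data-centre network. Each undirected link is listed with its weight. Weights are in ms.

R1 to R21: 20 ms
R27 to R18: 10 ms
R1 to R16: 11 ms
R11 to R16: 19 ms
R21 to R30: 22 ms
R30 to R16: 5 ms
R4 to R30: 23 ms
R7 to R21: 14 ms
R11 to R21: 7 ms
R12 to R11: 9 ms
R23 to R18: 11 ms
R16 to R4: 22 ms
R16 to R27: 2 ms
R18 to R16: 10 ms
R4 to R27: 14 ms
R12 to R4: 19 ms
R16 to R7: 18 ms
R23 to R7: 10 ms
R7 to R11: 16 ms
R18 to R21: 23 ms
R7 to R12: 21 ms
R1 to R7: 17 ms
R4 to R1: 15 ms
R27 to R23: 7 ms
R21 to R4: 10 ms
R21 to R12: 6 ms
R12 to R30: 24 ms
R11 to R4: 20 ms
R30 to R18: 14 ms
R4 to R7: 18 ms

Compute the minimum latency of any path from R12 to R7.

Settle nodes by increasing distance from R12:
R12: 0
R21: 6  (via R12)
R11: 9  (via R12)
R4: 16  (via R21)
R7: 20  (via R21)
Shortest route: R12–R21–R7 = 20 ms.

20 ms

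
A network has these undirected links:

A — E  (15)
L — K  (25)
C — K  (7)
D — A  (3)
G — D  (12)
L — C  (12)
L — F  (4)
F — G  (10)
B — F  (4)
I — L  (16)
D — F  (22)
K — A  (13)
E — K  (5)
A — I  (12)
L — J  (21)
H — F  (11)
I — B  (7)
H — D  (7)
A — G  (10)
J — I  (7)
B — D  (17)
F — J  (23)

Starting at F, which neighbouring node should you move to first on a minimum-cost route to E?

L

Candidate routes:
F–L–K–E: 4+25+5 = 34
F–L–C–K–E: 4+12+7+5 = 28
F–G–A–E: 10+10+15 = 35
The minimum is 28 via F–L–C–K–E.
So from F the first move is to L.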